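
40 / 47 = 0.85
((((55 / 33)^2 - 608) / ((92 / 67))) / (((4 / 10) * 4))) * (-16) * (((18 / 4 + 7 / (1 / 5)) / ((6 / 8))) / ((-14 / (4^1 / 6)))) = -144154855 / 13041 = -11053.97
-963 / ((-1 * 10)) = 963 / 10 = 96.30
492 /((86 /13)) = 3198 /43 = 74.37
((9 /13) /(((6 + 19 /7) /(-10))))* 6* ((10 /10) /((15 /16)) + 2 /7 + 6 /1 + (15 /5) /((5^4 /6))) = -3487608 /99125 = -35.18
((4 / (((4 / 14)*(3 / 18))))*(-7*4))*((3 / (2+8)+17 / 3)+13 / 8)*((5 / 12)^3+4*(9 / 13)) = -2849441287 / 56160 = -50737.91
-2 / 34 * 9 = -0.53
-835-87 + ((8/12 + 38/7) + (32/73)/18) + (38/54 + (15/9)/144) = -67341511/73584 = -915.17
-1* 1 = -1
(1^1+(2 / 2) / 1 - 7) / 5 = -1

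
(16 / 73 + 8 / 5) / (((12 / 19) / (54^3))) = 165547152 / 365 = 453553.84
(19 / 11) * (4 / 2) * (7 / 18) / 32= 133 / 3168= 0.04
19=19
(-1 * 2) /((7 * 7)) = -2 /49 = -0.04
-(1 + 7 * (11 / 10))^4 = -5728.98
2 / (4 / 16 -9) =-0.23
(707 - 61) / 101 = 646 / 101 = 6.40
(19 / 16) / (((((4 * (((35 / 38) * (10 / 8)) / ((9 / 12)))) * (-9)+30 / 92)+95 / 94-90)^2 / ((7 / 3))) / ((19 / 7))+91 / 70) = 761440190405 / 2098087201675496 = 0.00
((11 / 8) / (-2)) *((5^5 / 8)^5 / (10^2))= -131130218505859375 / 2097152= -62527760746.89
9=9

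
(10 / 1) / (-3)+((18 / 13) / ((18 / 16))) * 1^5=-82 / 39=-2.10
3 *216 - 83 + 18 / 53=29963 / 53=565.34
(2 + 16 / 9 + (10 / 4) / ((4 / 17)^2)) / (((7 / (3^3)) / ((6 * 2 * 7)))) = 126837 / 8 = 15854.62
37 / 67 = 0.55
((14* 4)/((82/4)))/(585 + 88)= 112/27593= 0.00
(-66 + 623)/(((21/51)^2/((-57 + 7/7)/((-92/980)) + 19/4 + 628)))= 18204919489/4508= 4038358.36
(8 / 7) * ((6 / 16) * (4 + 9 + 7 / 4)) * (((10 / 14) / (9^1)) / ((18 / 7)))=295 / 1512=0.20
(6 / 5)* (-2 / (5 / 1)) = -12 / 25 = -0.48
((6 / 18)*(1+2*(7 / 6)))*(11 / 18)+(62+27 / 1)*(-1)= -7154 / 81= -88.32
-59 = -59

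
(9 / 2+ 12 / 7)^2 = 7569 / 196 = 38.62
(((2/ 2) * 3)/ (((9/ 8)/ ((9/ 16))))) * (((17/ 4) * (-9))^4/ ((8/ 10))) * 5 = 41098596075/ 2048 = 20067673.86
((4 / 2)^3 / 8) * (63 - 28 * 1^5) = 35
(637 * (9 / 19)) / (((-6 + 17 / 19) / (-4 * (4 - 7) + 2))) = -80262 / 97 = -827.44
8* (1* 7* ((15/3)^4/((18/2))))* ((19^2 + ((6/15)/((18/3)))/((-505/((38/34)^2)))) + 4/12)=1107430154600/788103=1405184.54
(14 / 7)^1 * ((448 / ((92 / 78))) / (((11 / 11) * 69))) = 5824 / 529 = 11.01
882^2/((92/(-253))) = -2139291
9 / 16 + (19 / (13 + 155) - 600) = -201373 / 336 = -599.32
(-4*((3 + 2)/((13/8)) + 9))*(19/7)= -11932/91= -131.12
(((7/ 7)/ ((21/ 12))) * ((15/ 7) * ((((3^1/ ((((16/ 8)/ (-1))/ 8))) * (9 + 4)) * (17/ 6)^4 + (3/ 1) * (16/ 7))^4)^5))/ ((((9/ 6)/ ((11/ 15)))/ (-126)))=-4489602072789484238290157670794187780754174261284356791304355860263830212420056429864833473103213615043649544871035439938801542385474637211/ 542366319868013310014242280109305365543198377237685469184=-8277803964453478940044351000000000000000000000000000000000000000000000000000000000.00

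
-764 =-764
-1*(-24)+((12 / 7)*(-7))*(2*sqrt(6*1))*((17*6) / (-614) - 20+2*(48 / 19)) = 24+2115768*sqrt(6) / 5833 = 912.49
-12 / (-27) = 4 / 9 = 0.44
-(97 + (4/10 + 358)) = -455.40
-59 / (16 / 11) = -649 / 16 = -40.56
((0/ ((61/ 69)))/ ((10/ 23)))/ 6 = 0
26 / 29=0.90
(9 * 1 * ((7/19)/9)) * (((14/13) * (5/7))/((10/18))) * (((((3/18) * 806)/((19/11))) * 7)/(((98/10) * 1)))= 10230/361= 28.34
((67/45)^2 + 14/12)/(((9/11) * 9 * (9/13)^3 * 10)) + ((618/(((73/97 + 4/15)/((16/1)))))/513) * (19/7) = 1277748263562781/24826000594500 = 51.47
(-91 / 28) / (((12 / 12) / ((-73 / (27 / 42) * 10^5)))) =332150000 / 9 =36905555.56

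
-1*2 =-2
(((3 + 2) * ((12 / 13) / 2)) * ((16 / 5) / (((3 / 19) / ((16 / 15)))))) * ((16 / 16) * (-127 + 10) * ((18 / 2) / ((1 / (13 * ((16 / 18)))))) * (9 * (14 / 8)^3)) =-146397888 / 5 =-29279577.60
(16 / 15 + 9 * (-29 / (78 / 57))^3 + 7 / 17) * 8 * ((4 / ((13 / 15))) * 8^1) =-12285136012576 / 485537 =-25302162.37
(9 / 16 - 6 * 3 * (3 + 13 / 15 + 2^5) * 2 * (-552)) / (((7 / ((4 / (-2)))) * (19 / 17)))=-51017391 / 280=-182204.97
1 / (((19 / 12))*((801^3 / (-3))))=-4 / 1084947291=-0.00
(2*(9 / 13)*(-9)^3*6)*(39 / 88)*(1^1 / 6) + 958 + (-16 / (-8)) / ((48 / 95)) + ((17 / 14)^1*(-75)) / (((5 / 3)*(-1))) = 1051993 / 1848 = 569.26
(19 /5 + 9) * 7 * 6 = 2688 /5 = 537.60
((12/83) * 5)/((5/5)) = 0.72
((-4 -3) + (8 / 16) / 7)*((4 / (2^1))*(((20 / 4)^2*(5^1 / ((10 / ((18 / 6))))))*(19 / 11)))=-138225 / 154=-897.56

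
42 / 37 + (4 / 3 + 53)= 6157 / 111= 55.47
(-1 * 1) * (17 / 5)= -17 / 5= -3.40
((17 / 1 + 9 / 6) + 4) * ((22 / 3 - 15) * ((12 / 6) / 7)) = -345 / 7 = -49.29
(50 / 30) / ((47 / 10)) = 50 / 141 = 0.35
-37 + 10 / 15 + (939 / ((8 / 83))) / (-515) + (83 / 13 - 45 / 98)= -388348747 / 7873320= -49.32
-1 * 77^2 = -5929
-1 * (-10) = 10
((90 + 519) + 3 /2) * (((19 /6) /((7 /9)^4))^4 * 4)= 3640199619287549399301 /265863444556808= 13691989.98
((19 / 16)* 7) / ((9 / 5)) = 665 / 144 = 4.62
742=742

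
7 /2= 3.50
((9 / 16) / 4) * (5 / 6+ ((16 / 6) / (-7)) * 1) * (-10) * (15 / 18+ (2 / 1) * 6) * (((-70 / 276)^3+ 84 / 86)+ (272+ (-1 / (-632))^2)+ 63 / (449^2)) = -324458421911075570202755 / 145597036710199025664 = -2228.47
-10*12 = -120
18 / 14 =9 / 7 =1.29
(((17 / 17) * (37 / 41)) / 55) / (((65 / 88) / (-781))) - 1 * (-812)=10588724 / 13325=794.65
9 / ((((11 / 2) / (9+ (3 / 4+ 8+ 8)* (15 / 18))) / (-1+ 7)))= 4959 / 22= 225.41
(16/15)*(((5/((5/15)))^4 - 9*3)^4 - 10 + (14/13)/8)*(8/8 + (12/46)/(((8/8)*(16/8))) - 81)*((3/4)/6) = -208701056730314047828401/2990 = -69799684525188644758.66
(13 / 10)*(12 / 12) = 13 / 10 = 1.30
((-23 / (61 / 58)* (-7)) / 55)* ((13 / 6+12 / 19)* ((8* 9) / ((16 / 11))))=4468233 / 11590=385.52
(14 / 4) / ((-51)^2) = 7 / 5202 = 0.00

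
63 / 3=21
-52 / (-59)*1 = 52 / 59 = 0.88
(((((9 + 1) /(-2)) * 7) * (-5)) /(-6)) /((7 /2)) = -25 /3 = -8.33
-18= -18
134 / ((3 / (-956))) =-128104 / 3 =-42701.33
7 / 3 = 2.33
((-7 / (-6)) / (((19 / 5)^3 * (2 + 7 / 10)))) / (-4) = -4375 / 2222316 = -0.00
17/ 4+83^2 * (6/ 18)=27607/ 12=2300.58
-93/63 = -31/21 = -1.48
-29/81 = -0.36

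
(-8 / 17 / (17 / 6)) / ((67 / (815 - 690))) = -6000 / 19363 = -0.31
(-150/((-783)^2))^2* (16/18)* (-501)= -3340000/125292707307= -0.00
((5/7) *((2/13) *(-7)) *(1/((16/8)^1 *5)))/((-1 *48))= 1/624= 0.00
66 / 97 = 0.68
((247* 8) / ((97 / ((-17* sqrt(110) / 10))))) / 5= -16796* sqrt(110) / 2425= -72.64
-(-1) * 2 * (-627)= -1254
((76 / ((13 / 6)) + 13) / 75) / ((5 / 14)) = 70 / 39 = 1.79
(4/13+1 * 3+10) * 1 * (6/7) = 1038/91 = 11.41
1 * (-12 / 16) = -3 / 4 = -0.75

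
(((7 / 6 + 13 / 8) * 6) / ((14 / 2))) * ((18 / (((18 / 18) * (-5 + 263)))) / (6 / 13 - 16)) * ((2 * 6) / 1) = -7839 / 60802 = -0.13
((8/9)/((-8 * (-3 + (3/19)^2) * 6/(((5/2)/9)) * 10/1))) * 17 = 6137/2087856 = 0.00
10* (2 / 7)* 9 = 180 / 7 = 25.71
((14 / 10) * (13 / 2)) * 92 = 4186 / 5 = 837.20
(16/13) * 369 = 5904/13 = 454.15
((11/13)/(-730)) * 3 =-33/9490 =-0.00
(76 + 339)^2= 172225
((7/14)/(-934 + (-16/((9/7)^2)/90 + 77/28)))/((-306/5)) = 2025/230846281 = 0.00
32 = 32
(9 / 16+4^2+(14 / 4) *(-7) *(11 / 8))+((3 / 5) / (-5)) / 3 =-3433 / 200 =-17.16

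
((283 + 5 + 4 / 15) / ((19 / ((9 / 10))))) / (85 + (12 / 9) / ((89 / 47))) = 1731762 / 10869425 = 0.16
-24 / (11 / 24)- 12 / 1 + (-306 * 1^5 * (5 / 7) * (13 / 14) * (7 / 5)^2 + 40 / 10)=-25199 / 55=-458.16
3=3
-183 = -183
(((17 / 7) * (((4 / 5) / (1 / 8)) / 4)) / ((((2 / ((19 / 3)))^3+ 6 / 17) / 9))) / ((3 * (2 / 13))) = 51538526 / 261485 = 197.10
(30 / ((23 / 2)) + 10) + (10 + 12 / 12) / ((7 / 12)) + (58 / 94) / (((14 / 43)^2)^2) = 3587044043 / 41527696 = 86.38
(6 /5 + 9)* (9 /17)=27 /5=5.40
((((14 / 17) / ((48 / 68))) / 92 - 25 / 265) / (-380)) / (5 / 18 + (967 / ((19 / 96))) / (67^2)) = 32172663 / 204541471120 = 0.00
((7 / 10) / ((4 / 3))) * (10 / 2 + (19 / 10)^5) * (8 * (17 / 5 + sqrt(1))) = 687478869 / 1250000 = 549.98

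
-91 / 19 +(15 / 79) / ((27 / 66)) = -19477 / 4503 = -4.33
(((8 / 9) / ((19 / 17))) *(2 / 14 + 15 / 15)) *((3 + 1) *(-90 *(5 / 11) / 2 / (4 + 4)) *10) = -136000 / 1463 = -92.96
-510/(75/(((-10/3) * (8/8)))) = 68/3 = 22.67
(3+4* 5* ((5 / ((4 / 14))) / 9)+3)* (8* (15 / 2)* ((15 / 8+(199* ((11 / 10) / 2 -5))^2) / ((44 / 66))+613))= 95094652513 / 30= 3169821750.43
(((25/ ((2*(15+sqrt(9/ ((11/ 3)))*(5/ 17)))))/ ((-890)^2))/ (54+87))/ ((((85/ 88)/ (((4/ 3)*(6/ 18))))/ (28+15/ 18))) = 355861/ 3591489917700-1903*sqrt(33)/ 3591489917700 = 0.00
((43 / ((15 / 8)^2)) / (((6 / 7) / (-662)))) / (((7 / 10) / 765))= -30971008 / 3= -10323669.33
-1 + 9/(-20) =-29/20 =-1.45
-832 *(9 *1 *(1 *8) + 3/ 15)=-300352/ 5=-60070.40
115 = 115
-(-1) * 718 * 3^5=174474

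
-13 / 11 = -1.18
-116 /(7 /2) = -232 /7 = -33.14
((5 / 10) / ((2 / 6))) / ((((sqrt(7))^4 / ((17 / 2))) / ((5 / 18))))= 0.07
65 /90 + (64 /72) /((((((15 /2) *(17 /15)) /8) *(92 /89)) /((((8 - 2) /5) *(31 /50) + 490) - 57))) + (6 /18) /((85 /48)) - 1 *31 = 320.95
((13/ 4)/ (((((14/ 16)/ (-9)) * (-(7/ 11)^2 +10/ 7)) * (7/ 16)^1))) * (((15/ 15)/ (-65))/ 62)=5808/ 313565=0.02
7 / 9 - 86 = -85.22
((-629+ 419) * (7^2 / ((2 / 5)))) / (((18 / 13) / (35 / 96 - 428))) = 4576383175 / 576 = 7945109.68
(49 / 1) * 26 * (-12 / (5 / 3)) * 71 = -3256344 / 5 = -651268.80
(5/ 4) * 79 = 395/ 4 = 98.75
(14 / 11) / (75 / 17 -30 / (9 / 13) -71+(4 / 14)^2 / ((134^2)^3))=-50636431337034144 / 4373313970349505775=-0.01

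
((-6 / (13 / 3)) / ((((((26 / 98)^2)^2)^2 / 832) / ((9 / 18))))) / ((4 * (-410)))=2392771001011272 / 167224797805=14308.71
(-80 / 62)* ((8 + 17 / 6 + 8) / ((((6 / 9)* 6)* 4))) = -565 / 372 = -1.52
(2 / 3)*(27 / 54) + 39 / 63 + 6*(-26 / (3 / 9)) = -9808 / 21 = -467.05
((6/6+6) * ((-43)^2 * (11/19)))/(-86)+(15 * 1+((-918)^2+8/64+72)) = 128094047/152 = 842723.99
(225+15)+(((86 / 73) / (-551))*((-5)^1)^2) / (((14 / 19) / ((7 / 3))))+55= 1872470 / 6351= 294.83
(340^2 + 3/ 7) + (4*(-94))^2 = 1798835/ 7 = 256976.43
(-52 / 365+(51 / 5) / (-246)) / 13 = -1101 / 77818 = -0.01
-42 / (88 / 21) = -441 / 44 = -10.02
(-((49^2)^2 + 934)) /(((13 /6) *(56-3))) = -34594410 /689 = -50209.59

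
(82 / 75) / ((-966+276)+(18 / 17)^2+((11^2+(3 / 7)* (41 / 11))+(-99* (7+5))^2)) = 912373 / 1177276371375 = 0.00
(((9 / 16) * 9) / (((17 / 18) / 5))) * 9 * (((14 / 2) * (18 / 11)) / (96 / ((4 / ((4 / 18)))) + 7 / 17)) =6200145 / 12892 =480.93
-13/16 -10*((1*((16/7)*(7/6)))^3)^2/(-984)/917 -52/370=-230985773819/243384931440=-0.95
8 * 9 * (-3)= -216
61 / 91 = 0.67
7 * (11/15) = 77/15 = 5.13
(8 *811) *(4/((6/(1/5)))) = 12976/15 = 865.07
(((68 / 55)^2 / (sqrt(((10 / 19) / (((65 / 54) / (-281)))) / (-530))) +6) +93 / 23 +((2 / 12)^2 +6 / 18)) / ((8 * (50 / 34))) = 4913 * sqrt(110357130) / 191255625 +29291 / 33120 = 1.15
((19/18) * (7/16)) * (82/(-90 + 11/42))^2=10955077/28410722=0.39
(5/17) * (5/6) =25/102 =0.25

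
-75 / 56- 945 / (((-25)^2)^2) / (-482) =-1412104083 / 1054375000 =-1.34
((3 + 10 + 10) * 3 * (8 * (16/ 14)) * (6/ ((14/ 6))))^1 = 79488/ 49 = 1622.20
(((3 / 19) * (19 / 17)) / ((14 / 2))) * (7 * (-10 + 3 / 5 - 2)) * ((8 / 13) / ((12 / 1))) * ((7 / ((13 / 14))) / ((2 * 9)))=-1862 / 43095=-0.04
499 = 499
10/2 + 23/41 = 228/41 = 5.56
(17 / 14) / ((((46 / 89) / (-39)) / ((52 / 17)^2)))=-2346396 / 2737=-857.29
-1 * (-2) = 2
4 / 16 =1 / 4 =0.25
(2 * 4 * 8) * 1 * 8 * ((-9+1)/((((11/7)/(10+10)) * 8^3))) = -1120/11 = -101.82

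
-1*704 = -704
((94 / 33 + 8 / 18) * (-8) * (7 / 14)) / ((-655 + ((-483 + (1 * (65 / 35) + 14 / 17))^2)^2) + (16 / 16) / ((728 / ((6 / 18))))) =-27195608230336 / 109894668924193751020335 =-0.00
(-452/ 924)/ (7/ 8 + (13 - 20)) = 904/ 11319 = 0.08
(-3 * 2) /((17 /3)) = -18 /17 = -1.06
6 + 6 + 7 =19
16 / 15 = 1.07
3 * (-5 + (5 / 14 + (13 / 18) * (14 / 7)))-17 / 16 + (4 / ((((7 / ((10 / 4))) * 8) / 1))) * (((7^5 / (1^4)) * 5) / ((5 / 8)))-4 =8062435 / 336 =23995.34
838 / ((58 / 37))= 15503 / 29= 534.59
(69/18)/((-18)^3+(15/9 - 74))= -23/35426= -0.00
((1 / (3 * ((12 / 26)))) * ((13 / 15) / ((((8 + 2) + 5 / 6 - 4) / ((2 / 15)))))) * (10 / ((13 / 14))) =728 / 5535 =0.13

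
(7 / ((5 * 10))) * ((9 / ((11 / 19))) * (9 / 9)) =1197 / 550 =2.18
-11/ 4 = -2.75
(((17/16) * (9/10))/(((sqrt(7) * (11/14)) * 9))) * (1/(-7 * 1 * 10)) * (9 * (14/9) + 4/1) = -153 * sqrt(7)/30800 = -0.01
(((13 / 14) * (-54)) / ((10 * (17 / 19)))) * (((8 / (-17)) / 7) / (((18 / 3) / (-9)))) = -0.57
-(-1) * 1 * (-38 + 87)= 49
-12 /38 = -6 /19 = -0.32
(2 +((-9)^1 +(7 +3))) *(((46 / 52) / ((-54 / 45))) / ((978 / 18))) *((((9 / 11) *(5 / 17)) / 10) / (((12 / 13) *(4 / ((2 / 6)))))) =-345 / 3901568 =-0.00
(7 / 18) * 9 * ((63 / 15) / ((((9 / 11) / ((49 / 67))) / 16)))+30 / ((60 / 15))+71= 580361 / 2010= 288.74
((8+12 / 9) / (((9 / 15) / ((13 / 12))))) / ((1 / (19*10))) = 86450 / 27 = 3201.85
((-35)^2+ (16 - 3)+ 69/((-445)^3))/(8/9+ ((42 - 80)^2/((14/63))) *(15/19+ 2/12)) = 981845574129/4928173915625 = 0.20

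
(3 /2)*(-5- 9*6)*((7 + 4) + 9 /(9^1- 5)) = -9381 /8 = -1172.62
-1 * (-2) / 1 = 2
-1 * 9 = -9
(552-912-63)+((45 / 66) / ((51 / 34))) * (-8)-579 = -11062 / 11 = -1005.64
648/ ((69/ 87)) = 18792/ 23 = 817.04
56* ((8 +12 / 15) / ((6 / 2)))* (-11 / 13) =-27104 / 195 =-138.99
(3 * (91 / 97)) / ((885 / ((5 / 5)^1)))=91 / 28615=0.00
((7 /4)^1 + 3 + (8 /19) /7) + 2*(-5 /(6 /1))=5017 /1596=3.14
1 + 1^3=2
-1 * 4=-4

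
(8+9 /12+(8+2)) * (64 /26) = 600 /13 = 46.15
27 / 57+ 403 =7666 / 19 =403.47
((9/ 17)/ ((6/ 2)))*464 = 1392/ 17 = 81.88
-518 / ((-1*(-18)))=-259 / 9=-28.78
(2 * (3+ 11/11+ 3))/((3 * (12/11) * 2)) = 77/36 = 2.14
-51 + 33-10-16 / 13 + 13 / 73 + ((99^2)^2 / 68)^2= 1995555134979.43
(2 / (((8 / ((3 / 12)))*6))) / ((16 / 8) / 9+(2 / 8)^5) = 96 / 2057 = 0.05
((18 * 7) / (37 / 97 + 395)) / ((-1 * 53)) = -2037 / 338776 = -0.01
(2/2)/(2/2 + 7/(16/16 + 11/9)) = 20/83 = 0.24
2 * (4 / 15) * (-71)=-568 / 15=-37.87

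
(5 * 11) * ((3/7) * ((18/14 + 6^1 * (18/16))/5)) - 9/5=35361/980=36.08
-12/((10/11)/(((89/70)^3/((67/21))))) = -69791931/8207500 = -8.50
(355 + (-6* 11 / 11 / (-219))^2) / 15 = 1891799 / 79935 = 23.67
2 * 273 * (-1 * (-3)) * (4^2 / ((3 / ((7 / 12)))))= 5096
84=84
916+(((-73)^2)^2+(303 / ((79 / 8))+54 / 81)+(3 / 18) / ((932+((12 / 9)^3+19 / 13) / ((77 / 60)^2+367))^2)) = 31324292772030725345700770658511 / 1102999578218502620696736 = 28399188.35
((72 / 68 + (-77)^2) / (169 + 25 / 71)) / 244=7157581 / 49875552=0.14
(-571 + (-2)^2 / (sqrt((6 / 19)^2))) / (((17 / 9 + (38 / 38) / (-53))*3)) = -88775 / 892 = -99.52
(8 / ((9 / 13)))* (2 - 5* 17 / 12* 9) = -6422 / 9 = -713.56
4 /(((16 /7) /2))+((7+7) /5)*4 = 147 /10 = 14.70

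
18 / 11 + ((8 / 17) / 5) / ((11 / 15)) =30 / 17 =1.76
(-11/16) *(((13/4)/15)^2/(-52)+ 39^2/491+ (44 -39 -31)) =1781278213/113126400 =15.75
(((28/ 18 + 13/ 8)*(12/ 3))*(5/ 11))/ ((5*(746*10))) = 229/ 1477080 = 0.00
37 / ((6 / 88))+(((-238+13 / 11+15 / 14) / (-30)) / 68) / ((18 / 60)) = 51181553 / 94248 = 543.05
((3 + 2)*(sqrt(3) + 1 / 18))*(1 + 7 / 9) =40 / 81 + 80*sqrt(3) / 9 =15.89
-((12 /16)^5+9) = -9459 /1024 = -9.24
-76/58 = -38/29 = -1.31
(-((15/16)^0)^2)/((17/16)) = -16/17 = -0.94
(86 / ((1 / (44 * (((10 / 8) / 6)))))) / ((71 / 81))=63855 / 71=899.37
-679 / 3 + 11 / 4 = -2683 / 12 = -223.58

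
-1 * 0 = 0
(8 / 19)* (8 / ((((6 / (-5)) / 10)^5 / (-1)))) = 625000000 / 4617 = 135369.29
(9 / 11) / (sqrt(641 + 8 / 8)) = 3*sqrt(642) / 2354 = 0.03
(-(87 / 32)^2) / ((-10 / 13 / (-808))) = -9938097 / 1280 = -7764.14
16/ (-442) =-8/ 221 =-0.04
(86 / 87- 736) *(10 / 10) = -63946 / 87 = -735.01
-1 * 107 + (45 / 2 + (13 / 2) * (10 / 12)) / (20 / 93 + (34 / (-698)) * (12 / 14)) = 8518483 / 157496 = 54.09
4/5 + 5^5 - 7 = 15594/5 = 3118.80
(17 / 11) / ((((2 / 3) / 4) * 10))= 51 / 55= 0.93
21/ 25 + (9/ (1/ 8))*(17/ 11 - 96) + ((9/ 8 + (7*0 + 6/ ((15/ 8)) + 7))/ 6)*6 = -14934837/ 2200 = -6788.56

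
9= 9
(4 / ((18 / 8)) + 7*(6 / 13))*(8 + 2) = 5860 / 117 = 50.09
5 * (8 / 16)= 2.50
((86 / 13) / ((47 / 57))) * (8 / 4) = 9804 / 611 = 16.05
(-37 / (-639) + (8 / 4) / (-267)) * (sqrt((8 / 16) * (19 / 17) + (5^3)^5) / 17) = 2867 * sqrt(35278320313146) / 32871438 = 518.04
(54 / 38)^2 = 729 / 361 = 2.02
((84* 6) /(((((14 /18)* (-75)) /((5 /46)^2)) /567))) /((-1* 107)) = 0.54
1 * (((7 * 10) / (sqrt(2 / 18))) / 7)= 30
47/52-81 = -4165/52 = -80.10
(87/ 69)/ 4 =29/ 92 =0.32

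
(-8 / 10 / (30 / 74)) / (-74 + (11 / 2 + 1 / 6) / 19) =2812 / 105025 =0.03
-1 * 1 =-1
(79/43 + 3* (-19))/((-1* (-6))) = -1186/129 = -9.19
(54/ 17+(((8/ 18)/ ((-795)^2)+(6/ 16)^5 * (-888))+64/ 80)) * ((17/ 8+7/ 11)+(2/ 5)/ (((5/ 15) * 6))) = -1346355704376811/ 174276292608000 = -7.73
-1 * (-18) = 18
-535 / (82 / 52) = -13910 / 41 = -339.27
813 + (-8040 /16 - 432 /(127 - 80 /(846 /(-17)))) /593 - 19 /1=51173512807 /64519586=793.15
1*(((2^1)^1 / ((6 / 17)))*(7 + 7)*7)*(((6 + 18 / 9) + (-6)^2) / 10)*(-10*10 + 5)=-696388 / 3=-232129.33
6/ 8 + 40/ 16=13/ 4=3.25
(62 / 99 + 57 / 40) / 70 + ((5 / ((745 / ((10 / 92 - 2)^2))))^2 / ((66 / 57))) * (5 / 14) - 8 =-7843784102958979 / 984099606494400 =-7.97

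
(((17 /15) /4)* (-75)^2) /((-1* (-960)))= 425 /256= 1.66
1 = 1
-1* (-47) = 47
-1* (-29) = 29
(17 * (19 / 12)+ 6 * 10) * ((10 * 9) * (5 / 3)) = 26075 / 2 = 13037.50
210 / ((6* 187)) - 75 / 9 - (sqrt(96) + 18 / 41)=-4* sqrt(6) - 197468 / 23001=-18.38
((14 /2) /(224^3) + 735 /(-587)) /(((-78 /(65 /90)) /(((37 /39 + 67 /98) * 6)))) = 7362886802987 /64840641675264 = 0.11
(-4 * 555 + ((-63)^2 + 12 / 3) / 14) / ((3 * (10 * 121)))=-27107 / 50820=-0.53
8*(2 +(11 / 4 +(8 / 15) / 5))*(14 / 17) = 40796 / 1275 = 32.00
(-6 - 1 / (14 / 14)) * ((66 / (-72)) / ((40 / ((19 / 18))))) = 1463 / 8640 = 0.17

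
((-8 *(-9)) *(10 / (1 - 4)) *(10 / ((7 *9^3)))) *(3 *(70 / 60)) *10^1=-16.46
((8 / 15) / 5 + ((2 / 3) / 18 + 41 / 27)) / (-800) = -187 / 90000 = -0.00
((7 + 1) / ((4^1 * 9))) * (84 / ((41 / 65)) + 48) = 40.26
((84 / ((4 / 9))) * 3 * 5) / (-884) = -2835 / 884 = -3.21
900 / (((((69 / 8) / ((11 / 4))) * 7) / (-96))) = -633600 / 161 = -3935.40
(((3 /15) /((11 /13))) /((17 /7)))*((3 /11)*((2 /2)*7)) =1911 /10285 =0.19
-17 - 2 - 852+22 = -849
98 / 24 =49 / 12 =4.08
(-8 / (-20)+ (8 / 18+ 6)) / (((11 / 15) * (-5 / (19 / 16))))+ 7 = 4.78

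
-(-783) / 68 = 783 / 68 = 11.51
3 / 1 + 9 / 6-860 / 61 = -1171 / 122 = -9.60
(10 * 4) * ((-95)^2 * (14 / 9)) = 5054000 / 9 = 561555.56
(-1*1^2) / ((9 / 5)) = -5 / 9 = -0.56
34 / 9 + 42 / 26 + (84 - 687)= -69920 / 117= -597.61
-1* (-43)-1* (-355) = 398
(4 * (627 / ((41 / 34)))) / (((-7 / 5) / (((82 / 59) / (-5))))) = 170544 / 413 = 412.94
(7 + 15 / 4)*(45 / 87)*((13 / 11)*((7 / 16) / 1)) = 58695 / 20416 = 2.87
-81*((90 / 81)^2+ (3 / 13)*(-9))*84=74508 / 13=5731.38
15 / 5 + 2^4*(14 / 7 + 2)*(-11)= -701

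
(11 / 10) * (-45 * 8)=-396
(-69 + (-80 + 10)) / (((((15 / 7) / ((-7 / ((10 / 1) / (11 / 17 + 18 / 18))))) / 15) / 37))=3528098 / 85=41507.04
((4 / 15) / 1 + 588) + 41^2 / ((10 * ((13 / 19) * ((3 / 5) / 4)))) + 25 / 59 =25616893 / 11505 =2226.59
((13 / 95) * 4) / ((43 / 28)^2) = 40768 / 175655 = 0.23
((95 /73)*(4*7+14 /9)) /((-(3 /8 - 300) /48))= 3234560 /524943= 6.16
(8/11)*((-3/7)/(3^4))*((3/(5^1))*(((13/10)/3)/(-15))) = 52/779625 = 0.00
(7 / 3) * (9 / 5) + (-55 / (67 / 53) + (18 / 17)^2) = -3697012 / 96815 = -38.19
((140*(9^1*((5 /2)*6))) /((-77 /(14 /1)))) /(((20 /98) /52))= -9631440 /11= -875585.45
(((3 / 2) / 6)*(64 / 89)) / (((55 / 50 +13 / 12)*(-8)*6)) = -20 / 11659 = -0.00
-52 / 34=-26 / 17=-1.53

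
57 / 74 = 0.77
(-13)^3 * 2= -4394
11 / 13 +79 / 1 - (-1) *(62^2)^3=738403063630 / 13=56800235663.85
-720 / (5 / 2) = -288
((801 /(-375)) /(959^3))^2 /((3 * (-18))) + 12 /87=291704353510461840145291 /2114856562950848342718750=0.14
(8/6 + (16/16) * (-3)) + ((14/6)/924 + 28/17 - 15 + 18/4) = -70801/6732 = -10.52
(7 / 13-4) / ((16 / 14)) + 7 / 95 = -29197 / 9880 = -2.96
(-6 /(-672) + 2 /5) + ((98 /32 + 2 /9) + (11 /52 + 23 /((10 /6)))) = 290011 /16380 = 17.71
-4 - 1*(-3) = -1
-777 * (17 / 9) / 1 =-4403 / 3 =-1467.67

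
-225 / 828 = -25 / 92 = -0.27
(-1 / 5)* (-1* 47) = 47 / 5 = 9.40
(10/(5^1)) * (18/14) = 18/7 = 2.57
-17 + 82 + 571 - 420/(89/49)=36024/89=404.76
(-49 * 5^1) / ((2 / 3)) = -735 / 2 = -367.50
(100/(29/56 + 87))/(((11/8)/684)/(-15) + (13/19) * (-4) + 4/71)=-0.43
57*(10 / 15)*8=304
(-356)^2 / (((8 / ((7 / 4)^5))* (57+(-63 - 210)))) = -133128247 / 110592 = -1203.78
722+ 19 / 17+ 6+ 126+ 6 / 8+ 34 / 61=3552451 / 4148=856.43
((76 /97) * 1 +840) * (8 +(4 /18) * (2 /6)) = 17779208 /2619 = 6788.55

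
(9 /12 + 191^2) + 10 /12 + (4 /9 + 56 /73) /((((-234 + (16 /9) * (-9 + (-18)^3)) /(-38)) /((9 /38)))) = 169668971363 /4650684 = 36482.58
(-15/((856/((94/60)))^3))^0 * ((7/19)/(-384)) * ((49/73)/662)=-343/352586496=-0.00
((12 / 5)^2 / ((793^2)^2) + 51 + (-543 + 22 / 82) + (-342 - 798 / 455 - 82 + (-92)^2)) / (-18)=-3058884102751461389 / 7296072145578450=-419.25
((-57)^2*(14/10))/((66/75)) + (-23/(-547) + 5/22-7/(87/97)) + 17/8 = 21623675207/4187832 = 5163.45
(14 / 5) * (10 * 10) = 280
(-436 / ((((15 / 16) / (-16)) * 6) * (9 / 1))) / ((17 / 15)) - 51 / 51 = 55349 / 459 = 120.59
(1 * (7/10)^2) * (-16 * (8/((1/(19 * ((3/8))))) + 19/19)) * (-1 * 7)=79576/25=3183.04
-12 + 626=614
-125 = -125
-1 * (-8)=8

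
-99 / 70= -1.41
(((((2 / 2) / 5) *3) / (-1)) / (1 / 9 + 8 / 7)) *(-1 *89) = 16821 / 395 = 42.58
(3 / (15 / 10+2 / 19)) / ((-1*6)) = -19 / 61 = -0.31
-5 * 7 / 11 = -35 / 11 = -3.18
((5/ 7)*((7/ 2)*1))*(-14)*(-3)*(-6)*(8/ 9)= -560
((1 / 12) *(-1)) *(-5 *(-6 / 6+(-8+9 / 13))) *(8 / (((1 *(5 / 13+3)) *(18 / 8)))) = -40 / 11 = -3.64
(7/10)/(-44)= -0.02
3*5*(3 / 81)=5 / 9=0.56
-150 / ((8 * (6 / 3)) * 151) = -75 / 1208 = -0.06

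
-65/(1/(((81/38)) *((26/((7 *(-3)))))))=22815/133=171.54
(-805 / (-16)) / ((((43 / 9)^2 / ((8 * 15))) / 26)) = 12714975 / 1849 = 6876.68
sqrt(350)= 5 * sqrt(14)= 18.71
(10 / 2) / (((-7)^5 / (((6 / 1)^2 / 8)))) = -45 / 33614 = -0.00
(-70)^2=4900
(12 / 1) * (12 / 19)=144 / 19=7.58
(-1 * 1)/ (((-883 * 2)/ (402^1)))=201/ 883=0.23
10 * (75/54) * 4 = 500/9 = 55.56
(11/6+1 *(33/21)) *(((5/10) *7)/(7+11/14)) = 1001/654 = 1.53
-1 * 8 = -8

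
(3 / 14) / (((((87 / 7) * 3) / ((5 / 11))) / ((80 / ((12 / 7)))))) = 350 / 2871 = 0.12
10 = 10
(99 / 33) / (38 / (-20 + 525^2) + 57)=826815 / 15709523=0.05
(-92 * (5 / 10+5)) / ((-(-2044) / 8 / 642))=-649704 / 511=-1271.44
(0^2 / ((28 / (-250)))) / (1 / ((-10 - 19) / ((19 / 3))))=0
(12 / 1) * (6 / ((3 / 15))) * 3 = 1080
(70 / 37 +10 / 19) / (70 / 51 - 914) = -21675 / 8180108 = -0.00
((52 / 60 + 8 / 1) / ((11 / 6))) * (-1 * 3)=-798 / 55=-14.51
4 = 4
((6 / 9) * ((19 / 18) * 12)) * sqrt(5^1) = 18.88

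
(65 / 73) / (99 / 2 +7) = 130 / 8249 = 0.02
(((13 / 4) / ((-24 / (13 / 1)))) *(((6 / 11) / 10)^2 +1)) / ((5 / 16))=-5.65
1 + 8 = 9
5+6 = 11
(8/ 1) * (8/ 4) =16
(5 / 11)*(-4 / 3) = -20 / 33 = -0.61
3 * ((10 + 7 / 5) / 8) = 171 / 40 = 4.28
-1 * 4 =-4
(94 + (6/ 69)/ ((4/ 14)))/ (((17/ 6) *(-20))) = -6507/ 3910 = -1.66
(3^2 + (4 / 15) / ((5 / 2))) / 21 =683 / 1575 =0.43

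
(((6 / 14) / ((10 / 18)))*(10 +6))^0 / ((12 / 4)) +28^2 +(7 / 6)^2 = 28285 / 36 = 785.69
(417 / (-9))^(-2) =9 / 19321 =0.00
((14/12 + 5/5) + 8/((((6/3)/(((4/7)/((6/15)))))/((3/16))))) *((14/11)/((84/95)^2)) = 5.27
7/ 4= 1.75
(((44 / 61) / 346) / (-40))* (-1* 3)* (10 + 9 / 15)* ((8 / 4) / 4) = 0.00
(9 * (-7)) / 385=-9 / 55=-0.16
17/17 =1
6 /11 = 0.55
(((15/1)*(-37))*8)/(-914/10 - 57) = 11100/371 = 29.92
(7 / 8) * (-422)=-1477 / 4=-369.25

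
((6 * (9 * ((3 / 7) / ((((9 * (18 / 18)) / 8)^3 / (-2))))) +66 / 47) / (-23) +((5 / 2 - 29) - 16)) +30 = -11.15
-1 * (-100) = 100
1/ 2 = 0.50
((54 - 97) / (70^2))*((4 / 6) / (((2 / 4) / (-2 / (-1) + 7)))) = -0.11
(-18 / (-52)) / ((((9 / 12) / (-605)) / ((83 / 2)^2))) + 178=-12498907 / 26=-480727.19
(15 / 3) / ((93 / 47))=235 / 93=2.53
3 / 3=1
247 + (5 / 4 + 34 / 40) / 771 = 634797 / 2570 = 247.00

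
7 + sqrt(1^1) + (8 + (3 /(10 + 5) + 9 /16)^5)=53273396301 /3276800000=16.26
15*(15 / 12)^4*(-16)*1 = -9375 / 16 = -585.94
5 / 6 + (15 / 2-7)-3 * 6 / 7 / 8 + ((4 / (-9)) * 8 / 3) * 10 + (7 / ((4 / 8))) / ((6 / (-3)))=-13487 / 756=-17.84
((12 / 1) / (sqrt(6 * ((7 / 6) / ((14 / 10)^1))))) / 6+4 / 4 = 1.89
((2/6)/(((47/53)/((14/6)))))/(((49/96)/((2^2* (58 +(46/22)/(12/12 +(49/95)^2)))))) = 410.01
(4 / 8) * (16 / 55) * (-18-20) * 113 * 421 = -14462192 / 55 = -262948.95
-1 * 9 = -9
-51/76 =-0.67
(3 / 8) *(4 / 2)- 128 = -509 / 4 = -127.25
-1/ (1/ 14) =-14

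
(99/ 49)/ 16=99/ 784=0.13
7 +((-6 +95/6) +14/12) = 18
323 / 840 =0.38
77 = 77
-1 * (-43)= 43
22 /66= 1 /3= 0.33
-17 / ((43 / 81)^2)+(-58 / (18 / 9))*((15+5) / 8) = -491179 / 3698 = -132.82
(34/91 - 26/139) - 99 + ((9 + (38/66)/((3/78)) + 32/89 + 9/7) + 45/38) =-101662828273/1411704294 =-72.01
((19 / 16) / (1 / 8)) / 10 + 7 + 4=239 / 20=11.95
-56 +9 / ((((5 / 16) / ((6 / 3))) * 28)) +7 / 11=-20523 / 385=-53.31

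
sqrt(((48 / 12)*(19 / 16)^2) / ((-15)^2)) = 19 / 120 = 0.16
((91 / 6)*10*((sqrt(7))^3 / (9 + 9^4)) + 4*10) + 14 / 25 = 637*sqrt(7) / 3942 + 1014 / 25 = 40.99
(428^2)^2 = 33556377856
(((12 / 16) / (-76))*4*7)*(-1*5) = 105 / 76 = 1.38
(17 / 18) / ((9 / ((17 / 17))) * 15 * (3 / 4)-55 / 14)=238 / 24525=0.01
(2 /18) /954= 1 /8586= 0.00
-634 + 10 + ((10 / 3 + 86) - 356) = -2672 / 3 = -890.67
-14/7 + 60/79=-98/79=-1.24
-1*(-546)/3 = 182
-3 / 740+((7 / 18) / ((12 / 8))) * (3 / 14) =343 / 6660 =0.05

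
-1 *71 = -71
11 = 11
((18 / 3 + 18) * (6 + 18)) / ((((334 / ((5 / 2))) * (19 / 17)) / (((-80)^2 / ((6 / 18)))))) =235008000 / 3173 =74064.92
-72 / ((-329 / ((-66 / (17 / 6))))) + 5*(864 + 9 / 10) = 48316833 / 11186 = 4319.40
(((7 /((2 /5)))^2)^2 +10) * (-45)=-67535325 /16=-4220957.81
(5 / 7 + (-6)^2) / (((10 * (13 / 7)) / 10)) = 257 / 13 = 19.77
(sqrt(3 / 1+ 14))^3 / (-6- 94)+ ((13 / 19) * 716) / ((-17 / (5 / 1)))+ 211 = 21613 / 323- 17 * sqrt(17) / 100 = 66.21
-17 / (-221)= 1 / 13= 0.08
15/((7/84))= 180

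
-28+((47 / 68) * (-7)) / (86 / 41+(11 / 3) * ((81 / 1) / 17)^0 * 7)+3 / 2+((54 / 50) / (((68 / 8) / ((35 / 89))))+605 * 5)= 61969169763 / 20667580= 2998.38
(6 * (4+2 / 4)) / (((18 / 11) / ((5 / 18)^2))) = 275 / 216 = 1.27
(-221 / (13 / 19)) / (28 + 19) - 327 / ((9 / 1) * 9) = -13844 / 1269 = -10.91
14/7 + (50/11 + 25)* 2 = 672/11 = 61.09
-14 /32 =-7 /16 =-0.44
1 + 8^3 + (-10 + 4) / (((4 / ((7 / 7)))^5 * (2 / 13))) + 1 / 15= 7880119 / 15360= 513.03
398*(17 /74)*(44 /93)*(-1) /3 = -148852 /10323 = -14.42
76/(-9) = -8.44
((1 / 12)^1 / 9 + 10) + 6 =1729 / 108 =16.01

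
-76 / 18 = -38 / 9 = -4.22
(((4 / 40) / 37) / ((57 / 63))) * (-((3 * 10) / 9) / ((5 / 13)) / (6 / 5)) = -91 / 4218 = -0.02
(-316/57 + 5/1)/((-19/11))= 341/1083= 0.31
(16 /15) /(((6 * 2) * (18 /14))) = 28 /405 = 0.07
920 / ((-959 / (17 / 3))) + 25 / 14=-21005 / 5754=-3.65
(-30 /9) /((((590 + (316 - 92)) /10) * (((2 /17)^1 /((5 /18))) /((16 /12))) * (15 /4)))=-0.03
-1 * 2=-2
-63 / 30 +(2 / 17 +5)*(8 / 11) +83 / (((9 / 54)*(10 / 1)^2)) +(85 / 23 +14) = 2612597 / 107525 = 24.30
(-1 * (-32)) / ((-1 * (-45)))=32 / 45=0.71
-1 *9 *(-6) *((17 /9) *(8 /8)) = 102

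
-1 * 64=-64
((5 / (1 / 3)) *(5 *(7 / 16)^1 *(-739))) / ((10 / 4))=-77595 / 8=-9699.38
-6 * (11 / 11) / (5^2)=-6 / 25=-0.24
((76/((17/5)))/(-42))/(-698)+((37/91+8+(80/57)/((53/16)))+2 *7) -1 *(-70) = 151411813022/1631046963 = 92.83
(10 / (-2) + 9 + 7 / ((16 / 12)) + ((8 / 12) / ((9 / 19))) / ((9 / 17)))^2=133980625 / 944784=141.81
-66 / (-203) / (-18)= -11 / 609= -0.02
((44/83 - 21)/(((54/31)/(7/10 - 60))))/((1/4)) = 31232717/11205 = 2787.39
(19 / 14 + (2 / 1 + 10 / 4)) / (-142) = -41 / 994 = -0.04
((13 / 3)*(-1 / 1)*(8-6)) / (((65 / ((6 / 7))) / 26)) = -104 / 35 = -2.97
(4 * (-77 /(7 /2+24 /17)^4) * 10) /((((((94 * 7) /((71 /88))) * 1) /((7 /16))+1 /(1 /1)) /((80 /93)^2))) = -1870271721472000 /890830759044307167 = -0.00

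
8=8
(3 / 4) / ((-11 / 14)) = -21 / 22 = -0.95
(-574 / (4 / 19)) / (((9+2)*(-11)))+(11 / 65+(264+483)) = 12107417 / 15730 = 769.70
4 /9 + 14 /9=2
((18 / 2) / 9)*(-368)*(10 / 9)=-3680 / 9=-408.89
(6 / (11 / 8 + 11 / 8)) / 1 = 24 / 11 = 2.18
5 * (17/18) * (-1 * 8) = -340/9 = -37.78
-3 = -3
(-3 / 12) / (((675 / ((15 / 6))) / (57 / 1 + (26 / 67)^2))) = -256549 / 4848120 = -0.05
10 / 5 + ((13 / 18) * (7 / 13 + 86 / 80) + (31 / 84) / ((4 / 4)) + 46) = 249653 / 5040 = 49.53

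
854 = 854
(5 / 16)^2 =25 / 256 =0.10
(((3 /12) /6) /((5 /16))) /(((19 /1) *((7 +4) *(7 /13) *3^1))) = 26 /65835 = 0.00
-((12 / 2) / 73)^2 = -36 / 5329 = -0.01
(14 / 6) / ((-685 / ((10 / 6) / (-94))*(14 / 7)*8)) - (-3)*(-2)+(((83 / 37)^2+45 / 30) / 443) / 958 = -3232238981839325 / 538708217825376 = -6.00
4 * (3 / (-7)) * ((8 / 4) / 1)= -24 / 7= -3.43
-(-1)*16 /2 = 8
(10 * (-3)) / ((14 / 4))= -60 / 7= -8.57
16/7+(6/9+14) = 356/21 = 16.95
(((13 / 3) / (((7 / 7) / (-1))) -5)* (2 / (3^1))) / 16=-7 / 18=-0.39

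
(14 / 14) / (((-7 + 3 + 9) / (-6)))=-6 / 5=-1.20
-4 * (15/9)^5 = -12500/243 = -51.44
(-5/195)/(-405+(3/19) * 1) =19/299988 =0.00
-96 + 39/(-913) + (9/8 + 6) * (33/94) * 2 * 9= -17514135/343288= -51.02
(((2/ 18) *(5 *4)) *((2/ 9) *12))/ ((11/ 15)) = 800/ 99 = 8.08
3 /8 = 0.38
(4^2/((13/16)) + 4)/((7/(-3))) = -132/13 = -10.15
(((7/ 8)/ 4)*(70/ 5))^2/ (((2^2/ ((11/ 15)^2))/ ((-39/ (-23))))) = 3776773/ 1766400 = 2.14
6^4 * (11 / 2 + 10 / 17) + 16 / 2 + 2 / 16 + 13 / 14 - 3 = 7517379 / 952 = 7896.41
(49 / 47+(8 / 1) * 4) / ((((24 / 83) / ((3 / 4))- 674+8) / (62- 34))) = -1804586 / 1298281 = -1.39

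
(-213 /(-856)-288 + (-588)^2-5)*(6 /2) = 887118807 /856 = 1036353.75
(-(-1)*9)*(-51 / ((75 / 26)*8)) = -1989 / 100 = -19.89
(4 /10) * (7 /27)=14 /135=0.10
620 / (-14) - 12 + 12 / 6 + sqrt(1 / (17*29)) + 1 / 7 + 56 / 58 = -10795 / 203 + sqrt(493) / 493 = -53.13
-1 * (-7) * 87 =609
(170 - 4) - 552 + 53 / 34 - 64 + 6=-15043 / 34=-442.44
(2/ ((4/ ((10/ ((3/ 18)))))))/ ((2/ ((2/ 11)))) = 30/ 11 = 2.73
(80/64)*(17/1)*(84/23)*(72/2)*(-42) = -2698920/23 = -117344.35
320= 320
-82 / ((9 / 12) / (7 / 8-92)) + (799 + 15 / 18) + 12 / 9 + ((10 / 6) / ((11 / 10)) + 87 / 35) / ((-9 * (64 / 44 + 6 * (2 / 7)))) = 354567029 / 32940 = 10764.03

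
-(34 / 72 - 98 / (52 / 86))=75631 / 468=161.60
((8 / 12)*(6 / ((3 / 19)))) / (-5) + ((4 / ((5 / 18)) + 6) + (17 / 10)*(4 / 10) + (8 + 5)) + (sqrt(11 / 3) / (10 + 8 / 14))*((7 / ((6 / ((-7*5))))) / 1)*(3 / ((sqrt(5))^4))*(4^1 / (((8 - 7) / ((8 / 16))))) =2176 / 75 - 343*sqrt(33) / 1110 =27.24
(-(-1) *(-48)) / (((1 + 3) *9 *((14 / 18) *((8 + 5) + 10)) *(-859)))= 12 / 138299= 0.00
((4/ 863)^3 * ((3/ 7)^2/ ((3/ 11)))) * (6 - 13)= -2112/ 4499149529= -0.00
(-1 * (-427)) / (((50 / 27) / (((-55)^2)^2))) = 4219902225 / 2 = 2109951112.50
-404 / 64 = -6.31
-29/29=-1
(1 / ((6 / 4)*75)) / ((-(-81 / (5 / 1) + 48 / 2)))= -2 / 1755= -0.00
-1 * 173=-173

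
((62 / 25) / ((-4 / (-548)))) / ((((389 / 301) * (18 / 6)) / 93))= 79257514 / 9725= 8149.87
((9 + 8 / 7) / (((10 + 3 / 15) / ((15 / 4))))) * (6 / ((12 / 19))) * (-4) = -33725 / 238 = -141.70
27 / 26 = 1.04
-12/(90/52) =-104/15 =-6.93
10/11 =0.91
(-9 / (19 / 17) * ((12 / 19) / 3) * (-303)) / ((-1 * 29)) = -185436 / 10469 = -17.71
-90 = -90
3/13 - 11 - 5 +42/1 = 341/13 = 26.23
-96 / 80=-6 / 5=-1.20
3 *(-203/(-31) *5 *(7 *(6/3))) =42630/31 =1375.16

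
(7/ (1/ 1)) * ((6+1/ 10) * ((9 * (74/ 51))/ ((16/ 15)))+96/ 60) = 726187/ 1360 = 533.96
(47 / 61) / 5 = 47 / 305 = 0.15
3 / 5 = 0.60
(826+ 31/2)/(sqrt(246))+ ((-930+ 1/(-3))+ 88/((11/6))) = -2647/3+ 561 * sqrt(246)/164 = -828.68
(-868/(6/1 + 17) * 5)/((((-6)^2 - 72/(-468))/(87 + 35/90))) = -4437433/9729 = -456.10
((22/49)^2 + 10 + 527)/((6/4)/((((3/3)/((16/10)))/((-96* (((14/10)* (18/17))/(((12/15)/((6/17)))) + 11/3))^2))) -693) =538635698705/413313317379543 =0.00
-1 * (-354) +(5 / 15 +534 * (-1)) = -539 / 3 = -179.67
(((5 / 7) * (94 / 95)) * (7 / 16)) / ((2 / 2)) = 0.31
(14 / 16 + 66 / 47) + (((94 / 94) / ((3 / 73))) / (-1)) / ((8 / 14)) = -45463 / 1128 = -40.30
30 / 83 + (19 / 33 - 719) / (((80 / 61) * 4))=-29929201 / 219120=-136.59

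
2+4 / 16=9 / 4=2.25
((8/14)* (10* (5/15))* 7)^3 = 64000/27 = 2370.37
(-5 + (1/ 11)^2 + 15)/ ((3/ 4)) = 4844/ 363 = 13.34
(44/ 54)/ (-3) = -22/ 81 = -0.27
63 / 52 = 1.21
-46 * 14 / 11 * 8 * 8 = -3746.91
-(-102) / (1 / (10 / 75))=68 / 5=13.60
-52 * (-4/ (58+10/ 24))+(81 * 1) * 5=286401/ 701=408.56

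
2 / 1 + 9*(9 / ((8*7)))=193 / 56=3.45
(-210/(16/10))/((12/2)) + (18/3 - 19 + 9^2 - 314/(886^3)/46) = 46.12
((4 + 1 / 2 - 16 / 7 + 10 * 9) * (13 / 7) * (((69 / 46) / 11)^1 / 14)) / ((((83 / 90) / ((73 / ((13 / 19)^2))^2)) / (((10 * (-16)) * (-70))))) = 48415021175826000 / 98287189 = 492587301.24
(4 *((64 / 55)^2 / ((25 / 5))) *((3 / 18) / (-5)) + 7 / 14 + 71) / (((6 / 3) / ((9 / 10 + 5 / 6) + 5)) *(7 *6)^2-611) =-3275100841 / 3988916250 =-0.82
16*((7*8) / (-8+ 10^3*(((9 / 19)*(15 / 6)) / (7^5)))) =-71530592 / 633041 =-113.00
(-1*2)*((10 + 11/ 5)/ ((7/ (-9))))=1098/ 35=31.37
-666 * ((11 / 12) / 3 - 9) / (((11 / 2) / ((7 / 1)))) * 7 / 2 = 567469 / 22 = 25794.05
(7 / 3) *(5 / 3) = 35 / 9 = 3.89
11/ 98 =0.11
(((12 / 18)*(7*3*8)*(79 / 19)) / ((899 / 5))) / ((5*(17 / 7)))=61936 / 290377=0.21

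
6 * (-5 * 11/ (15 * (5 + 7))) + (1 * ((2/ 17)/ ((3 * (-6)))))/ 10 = -1403/ 765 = -1.83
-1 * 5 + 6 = 1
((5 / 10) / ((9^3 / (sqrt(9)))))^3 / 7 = 0.00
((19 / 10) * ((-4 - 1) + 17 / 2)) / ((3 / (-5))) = -133 / 12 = -11.08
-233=-233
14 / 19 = 0.74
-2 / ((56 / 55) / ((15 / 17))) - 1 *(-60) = 27735 / 476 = 58.27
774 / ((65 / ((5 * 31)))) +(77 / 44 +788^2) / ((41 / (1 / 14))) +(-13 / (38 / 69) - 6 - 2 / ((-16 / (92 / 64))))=2898.05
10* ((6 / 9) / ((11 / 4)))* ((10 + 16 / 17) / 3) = 4960 / 561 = 8.84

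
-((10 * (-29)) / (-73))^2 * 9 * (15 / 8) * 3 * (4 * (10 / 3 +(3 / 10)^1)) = -61876575 / 5329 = -11611.29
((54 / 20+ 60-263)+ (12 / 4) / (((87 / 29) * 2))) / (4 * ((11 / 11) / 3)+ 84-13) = -2997 / 1085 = -2.76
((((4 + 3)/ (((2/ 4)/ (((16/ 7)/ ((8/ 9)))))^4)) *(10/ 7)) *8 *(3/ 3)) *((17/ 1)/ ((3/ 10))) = 7614259200/ 2401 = 3171286.63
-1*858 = -858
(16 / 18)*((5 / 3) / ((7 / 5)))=200 / 189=1.06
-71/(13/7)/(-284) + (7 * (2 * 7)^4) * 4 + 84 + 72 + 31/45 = 2517383287/2340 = 1075804.82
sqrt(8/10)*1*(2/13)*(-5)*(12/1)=-48*sqrt(5)/13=-8.26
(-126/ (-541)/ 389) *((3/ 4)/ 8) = 189/ 3367184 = 0.00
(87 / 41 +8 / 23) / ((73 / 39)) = 90831 / 68839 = 1.32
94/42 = 2.24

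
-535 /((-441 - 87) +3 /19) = 10165 /10029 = 1.01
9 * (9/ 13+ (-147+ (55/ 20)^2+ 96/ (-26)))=-20511/ 16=-1281.94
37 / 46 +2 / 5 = 1.20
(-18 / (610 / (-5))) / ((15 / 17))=51 / 305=0.17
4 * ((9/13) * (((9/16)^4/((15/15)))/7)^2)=387420489/683973541888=0.00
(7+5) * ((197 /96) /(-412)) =-197 /3296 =-0.06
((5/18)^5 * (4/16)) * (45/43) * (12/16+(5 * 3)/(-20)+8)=15625/4513968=0.00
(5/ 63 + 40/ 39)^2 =819025/ 670761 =1.22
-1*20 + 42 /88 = -859 /44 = -19.52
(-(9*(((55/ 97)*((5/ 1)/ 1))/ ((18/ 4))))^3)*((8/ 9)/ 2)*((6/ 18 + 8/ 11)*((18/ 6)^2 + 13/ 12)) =-64054375000/ 73926513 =-866.46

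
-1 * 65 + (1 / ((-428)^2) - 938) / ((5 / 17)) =-2980586847 / 915920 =-3254.20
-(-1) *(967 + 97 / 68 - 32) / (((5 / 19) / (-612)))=-10888767 / 5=-2177753.40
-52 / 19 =-2.74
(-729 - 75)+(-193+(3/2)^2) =-3979/4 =-994.75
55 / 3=18.33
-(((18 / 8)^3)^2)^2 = -282429536481 / 16777216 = -16834.11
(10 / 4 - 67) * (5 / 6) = -215 / 4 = -53.75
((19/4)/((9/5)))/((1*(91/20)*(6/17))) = 8075/4914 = 1.64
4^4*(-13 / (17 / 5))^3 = -70304000 / 4913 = -14309.79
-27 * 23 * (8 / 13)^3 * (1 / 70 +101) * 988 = -85433066496 / 5915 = -14443460.10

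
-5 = -5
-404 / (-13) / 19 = 404 / 247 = 1.64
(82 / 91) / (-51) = -82 / 4641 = -0.02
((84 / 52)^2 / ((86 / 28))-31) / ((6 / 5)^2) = -5477575 / 261612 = -20.94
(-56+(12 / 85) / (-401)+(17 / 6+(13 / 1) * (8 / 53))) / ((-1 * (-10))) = -555009871 / 108390300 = -5.12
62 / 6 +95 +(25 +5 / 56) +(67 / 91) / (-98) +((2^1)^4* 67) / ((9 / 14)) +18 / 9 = 577876981 / 321048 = 1799.97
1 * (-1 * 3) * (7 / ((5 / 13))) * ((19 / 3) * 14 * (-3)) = 14523.60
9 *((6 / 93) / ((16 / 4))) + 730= 45269 / 62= 730.15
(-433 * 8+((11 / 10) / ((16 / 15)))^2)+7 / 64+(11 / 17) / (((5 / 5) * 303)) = -18265099921 / 5274624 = -3462.83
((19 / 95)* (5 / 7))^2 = 1 / 49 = 0.02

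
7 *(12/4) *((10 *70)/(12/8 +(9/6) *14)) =1960/3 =653.33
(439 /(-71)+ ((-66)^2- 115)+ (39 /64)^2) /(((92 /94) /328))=2373409789281 /1672192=1419340.48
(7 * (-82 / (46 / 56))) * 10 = -160720 / 23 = -6987.83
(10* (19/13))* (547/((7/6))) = 623580/91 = 6852.53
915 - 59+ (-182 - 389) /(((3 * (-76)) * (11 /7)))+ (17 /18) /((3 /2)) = 19371817 /22572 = 858.22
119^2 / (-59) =-14161 / 59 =-240.02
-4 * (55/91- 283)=102792/91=1129.58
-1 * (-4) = 4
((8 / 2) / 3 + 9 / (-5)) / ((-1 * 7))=1 / 15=0.07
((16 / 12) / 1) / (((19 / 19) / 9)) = 12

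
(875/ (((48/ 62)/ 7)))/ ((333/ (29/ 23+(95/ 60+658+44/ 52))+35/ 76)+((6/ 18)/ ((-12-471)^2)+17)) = 105164530712836875/ 238786942255894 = 440.41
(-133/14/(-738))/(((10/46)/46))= 10051/3690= 2.72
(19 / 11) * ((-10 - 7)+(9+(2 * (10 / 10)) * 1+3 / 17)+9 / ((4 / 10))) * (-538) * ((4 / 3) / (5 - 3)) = -1931958 / 187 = -10331.33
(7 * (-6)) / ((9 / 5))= -23.33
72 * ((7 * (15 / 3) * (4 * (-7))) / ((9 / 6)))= -47040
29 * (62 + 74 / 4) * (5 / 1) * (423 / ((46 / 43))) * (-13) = -240003855 / 4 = -60000963.75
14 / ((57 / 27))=126 / 19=6.63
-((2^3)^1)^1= -8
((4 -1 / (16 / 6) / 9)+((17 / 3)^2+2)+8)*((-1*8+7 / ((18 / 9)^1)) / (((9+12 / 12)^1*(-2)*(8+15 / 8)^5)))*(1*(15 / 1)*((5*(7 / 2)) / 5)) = 17832192 / 3077056399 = 0.01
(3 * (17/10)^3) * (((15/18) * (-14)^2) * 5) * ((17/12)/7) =584647/240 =2436.03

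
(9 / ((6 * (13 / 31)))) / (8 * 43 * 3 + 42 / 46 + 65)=2139 / 656552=0.00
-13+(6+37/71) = -460/71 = -6.48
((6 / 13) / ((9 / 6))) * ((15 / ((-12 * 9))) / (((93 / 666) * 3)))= -370 / 3627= -0.10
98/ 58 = 49/ 29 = 1.69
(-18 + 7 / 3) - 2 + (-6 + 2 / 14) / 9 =-1154 / 63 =-18.32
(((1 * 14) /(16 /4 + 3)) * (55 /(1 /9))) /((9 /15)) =1650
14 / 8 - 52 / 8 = -19 / 4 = -4.75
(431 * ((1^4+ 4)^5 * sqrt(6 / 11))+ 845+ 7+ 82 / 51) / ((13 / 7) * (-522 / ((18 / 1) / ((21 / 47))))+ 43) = 1023049 / 22695+ 12660625 * sqrt(66) / 1958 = 52575.93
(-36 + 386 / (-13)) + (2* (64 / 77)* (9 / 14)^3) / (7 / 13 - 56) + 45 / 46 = -737009843305 / 11387313938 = -64.72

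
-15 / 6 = -5 / 2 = -2.50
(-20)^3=-8000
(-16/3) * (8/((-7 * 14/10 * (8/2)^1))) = 160/147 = 1.09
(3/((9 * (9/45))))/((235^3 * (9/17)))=17/70080525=0.00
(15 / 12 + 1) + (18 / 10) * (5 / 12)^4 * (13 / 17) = 2.29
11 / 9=1.22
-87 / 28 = -3.11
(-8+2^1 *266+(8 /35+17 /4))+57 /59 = 4373213 /8260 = 529.44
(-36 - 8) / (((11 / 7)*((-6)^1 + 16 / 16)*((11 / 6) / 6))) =1008 / 55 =18.33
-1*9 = -9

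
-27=-27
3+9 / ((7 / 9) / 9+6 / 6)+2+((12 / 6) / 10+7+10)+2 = 14293 / 440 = 32.48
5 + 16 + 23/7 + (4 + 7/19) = 3811/133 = 28.65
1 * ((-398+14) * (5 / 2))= -960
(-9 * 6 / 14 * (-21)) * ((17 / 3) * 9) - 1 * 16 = 4115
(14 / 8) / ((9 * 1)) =0.19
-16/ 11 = -1.45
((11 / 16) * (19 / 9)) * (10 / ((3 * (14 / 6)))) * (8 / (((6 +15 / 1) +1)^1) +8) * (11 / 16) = 24035 / 2016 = 11.92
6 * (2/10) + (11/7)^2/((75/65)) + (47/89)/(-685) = 29926906/8961855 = 3.34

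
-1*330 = -330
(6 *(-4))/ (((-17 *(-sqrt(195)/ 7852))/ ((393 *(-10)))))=3797952 *sqrt(195)/ 17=3119736.08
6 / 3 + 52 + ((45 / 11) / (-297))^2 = 7115551 / 131769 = 54.00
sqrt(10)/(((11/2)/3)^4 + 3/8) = 1296 *sqrt(10)/15127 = 0.27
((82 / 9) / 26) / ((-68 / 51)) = -41 / 156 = -0.26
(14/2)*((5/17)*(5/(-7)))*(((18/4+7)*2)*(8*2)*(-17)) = 9200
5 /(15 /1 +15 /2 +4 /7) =70 /323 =0.22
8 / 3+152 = 464 / 3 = 154.67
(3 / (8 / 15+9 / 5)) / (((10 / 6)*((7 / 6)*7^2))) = 162 / 12005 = 0.01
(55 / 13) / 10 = 11 / 26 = 0.42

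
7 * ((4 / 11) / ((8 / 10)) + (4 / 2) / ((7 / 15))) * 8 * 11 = 2920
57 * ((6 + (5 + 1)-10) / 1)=114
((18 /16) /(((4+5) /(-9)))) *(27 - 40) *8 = 117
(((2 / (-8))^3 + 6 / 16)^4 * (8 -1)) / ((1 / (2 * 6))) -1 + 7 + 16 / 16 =35236789 / 4194304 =8.40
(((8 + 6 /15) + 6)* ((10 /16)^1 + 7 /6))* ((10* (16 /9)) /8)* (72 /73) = 56.55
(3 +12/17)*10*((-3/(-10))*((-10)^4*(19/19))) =1890000/17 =111176.47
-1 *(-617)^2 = -380689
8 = 8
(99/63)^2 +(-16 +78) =3159/49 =64.47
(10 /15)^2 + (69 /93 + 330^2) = 30383431 /279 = 108901.19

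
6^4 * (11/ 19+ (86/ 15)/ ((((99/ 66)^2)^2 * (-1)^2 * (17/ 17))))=632144/ 285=2218.05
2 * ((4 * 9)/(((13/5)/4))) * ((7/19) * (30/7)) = 174.90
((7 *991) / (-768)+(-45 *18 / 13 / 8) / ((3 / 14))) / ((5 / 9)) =-1359183 / 16640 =-81.68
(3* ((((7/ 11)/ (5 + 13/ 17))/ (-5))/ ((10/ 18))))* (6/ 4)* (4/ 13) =-1377/ 25025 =-0.06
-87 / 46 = -1.89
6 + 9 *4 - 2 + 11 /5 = 211 /5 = 42.20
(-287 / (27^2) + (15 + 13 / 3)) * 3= 13807 / 243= 56.82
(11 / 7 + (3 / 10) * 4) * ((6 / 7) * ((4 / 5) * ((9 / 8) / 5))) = 2619 / 6125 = 0.43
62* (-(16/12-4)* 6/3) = 992/3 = 330.67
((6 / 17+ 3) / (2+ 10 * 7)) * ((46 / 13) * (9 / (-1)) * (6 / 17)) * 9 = -35397 / 7514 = -4.71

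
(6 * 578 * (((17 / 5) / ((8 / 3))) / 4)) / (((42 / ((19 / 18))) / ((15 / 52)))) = 93347 / 11648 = 8.01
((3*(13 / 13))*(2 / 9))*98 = 196 / 3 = 65.33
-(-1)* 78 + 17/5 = 407/5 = 81.40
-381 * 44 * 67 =-1123188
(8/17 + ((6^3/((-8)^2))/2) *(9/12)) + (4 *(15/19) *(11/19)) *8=6426569/392768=16.36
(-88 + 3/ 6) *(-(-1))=-175/ 2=-87.50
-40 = -40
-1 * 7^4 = -2401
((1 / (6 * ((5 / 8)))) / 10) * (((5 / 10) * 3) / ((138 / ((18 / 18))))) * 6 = 1 / 575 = 0.00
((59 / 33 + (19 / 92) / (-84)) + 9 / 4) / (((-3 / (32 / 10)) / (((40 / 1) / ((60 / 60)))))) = -2744344 / 15939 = -172.18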